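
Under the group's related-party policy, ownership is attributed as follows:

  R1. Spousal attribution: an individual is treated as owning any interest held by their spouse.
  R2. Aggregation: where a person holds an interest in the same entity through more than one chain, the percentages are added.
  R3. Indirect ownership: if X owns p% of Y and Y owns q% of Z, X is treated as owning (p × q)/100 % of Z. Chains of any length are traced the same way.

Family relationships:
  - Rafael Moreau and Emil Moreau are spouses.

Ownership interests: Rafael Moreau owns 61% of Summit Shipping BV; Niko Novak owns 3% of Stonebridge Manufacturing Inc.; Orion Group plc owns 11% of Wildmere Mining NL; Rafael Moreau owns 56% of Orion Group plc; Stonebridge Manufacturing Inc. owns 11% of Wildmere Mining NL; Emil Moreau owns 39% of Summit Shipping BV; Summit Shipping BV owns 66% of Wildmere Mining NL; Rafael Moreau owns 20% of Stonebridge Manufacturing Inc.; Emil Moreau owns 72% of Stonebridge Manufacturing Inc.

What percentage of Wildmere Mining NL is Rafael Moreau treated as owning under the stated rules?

By spousal attribution (R1), Rafael Moreau is treated as also owning Emil Moreau's interest in Stonebridge Manufacturing Inc, giving 20% + 72% = 92%.
By spousal attribution (R1), Rafael Moreau is treated as also owning Emil Moreau's interest in Summit Shipping BV, giving 61% + 39% = 100%.
Chain via Stonebridge Manufacturing Inc. (R3): 92% × 11% = 10.12% of Wildmere Mining NL.
Chain via Orion Group plc (R3): 56% × 11% = 6.16% of Wildmere Mining NL.
Chain via Summit Shipping BV (R3): 100% × 66% = 66% of Wildmere Mining NL.
Aggregating (R2): 10.12% + 6.16% + 66% = 82.28%.

82.28%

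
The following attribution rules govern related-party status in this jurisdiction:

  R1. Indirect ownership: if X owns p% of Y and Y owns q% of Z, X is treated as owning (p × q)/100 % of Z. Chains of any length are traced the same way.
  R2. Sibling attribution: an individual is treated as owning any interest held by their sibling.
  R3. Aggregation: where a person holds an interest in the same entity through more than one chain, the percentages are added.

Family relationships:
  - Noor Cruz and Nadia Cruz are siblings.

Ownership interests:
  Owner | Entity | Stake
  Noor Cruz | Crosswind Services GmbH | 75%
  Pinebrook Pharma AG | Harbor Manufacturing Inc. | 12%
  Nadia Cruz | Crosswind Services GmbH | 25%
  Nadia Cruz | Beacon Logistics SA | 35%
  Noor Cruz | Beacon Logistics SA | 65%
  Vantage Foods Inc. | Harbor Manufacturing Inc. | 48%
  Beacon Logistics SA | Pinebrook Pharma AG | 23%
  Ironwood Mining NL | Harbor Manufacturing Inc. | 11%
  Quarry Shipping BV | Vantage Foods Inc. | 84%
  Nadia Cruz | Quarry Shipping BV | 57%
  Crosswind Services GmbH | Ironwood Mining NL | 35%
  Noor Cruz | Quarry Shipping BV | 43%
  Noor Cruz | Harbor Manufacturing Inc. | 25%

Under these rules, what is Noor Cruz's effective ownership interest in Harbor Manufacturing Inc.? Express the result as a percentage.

71.93%

By sibling attribution (R2), Noor Cruz is treated as also owning Nadia Cruz's interest in Crosswind Services GmbH, giving 75% + 25% = 100%.
By sibling attribution (R2), Noor Cruz is treated as also owning Nadia Cruz's interest in Quarry Shipping BV, giving 43% + 57% = 100%.
By sibling attribution (R2), Noor Cruz is treated as also owning Nadia Cruz's interest in Beacon Logistics SA, giving 65% + 35% = 100%.
Chain via Crosswind Services GmbH → Ironwood Mining NL (R1): 100% × 35% × 11% = 3.85% of Harbor Manufacturing Inc.
Chain via Quarry Shipping BV → Vantage Foods Inc. (R1): 100% × 84% × 48% = 40.32% of Harbor Manufacturing Inc.
Chain via Beacon Logistics SA → Pinebrook Pharma AG (R1): 100% × 23% × 12% = 2.76% of Harbor Manufacturing Inc.
Direct interest in Harbor Manufacturing Inc: 25%.
Aggregating (R3): 3.85% + 40.32% + 2.76% + 25% = 71.93%.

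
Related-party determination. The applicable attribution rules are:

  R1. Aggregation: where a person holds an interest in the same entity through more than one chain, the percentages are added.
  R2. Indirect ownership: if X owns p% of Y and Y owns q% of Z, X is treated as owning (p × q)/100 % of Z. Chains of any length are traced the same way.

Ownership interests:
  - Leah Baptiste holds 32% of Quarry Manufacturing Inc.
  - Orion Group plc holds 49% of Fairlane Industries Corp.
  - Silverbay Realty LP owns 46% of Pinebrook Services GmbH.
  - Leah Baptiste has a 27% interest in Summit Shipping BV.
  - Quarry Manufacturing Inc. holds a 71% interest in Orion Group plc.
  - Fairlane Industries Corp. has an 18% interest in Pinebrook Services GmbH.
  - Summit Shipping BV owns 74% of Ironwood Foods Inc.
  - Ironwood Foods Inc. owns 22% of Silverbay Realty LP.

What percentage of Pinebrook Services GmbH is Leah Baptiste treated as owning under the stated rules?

4.02588%

Chain via Quarry Manufacturing Inc. → Orion Group plc → Fairlane Industries Corp. (R2): 32% × 71% × 49% × 18% = 2.003904% of Pinebrook Services GmbH.
Chain via Summit Shipping BV → Ironwood Foods Inc. → Silverbay Realty LP (R2): 27% × 74% × 22% × 46% = 2.021976% of Pinebrook Services GmbH.
Aggregating (R1): 2.003904% + 2.021976% = 4.02588%.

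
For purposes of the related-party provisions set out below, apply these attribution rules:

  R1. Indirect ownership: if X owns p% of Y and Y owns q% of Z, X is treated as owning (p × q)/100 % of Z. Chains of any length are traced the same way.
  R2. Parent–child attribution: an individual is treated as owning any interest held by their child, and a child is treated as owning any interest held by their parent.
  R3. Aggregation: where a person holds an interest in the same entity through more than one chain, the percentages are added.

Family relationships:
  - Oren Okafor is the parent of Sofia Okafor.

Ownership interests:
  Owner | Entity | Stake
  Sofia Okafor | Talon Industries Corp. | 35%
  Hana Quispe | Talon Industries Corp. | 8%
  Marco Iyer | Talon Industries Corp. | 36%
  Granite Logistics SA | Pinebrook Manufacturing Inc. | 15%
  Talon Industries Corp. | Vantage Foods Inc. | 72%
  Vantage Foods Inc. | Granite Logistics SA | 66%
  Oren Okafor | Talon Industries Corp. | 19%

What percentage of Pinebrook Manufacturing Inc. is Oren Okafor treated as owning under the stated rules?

By parent–child attribution (R2), Oren Okafor is treated as also owning Sofia Okafor's interest in Talon Industries Corp, giving 19% + 35% = 54%.
Chain via Talon Industries Corp. → Vantage Foods Inc. → Granite Logistics SA (R1): 54% × 72% × 66% × 15% = 3.84912% of Pinebrook Manufacturing Inc.

3.84912%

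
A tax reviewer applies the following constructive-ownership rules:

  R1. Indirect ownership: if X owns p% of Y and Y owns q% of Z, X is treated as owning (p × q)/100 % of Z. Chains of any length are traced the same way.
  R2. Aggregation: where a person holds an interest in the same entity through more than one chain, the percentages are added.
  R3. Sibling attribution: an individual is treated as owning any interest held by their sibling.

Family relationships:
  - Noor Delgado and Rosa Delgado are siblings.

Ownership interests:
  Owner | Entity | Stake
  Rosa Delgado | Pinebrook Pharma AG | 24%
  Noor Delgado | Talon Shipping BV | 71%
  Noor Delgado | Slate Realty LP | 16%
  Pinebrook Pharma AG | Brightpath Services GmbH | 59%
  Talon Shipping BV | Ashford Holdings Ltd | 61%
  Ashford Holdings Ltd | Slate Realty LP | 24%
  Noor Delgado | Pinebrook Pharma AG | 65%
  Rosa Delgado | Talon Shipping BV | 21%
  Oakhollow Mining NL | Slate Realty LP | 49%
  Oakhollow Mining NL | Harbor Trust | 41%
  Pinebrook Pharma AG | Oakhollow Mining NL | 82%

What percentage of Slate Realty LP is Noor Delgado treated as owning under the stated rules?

65.229%

By sibling attribution (R3), Noor Delgado is treated as also owning Rosa Delgado's interest in Pinebrook Pharma AG, giving 65% + 24% = 89%.
By sibling attribution (R3), Noor Delgado is treated as also owning Rosa Delgado's interest in Talon Shipping BV, giving 71% + 21% = 92%.
Chain via Pinebrook Pharma AG → Oakhollow Mining NL (R1): 89% × 82% × 49% = 35.7602% of Slate Realty LP.
Chain via Talon Shipping BV → Ashford Holdings Ltd (R1): 92% × 61% × 24% = 13.4688% of Slate Realty LP.
Direct interest in Slate Realty LP: 16%.
Aggregating (R2): 35.7602% + 13.4688% + 16% = 65.229%.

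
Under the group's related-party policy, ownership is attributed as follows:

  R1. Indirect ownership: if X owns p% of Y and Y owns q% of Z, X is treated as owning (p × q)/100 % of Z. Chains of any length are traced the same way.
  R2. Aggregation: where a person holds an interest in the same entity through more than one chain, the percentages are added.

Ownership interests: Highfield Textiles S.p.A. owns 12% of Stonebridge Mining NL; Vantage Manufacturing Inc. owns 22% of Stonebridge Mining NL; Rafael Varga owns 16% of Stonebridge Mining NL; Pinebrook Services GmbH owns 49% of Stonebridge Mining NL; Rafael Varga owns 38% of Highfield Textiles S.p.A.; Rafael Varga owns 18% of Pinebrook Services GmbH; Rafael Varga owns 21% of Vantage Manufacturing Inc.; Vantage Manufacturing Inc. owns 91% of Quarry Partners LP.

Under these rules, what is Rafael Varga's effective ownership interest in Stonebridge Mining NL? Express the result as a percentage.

34%

Chain via Pinebrook Services GmbH (R1): 18% × 49% = 8.82% of Stonebridge Mining NL.
Chain via Highfield Textiles S.p.A. (R1): 38% × 12% = 4.56% of Stonebridge Mining NL.
Chain via Vantage Manufacturing Inc. (R1): 21% × 22% = 4.62% of Stonebridge Mining NL.
Direct interest in Stonebridge Mining NL: 16%.
Aggregating (R2): 8.82% + 4.56% + 4.62% + 16% = 34%.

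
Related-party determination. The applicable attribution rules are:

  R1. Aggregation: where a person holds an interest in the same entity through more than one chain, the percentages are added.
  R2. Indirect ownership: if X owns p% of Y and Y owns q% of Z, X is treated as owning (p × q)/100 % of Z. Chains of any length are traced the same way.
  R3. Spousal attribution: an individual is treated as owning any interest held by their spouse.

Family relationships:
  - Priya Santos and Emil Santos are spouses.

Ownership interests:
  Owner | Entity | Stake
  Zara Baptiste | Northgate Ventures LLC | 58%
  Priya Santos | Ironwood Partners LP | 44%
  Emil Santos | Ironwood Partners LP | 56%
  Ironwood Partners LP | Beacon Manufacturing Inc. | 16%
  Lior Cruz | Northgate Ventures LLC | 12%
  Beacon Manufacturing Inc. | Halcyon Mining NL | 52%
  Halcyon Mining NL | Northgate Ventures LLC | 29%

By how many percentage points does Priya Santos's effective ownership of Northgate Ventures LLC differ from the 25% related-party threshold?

By spousal attribution (R3), Priya Santos is treated as also owning Emil Santos's interest in Ironwood Partners LP, giving 44% + 56% = 100%.
Chain via Ironwood Partners LP → Beacon Manufacturing Inc. → Halcyon Mining NL (R2): 100% × 16% × 52% × 29% = 2.4128% of Northgate Ventures LLC.
2.4128% falls short of the 25% threshold by 22.5872 percentage points.

22.5872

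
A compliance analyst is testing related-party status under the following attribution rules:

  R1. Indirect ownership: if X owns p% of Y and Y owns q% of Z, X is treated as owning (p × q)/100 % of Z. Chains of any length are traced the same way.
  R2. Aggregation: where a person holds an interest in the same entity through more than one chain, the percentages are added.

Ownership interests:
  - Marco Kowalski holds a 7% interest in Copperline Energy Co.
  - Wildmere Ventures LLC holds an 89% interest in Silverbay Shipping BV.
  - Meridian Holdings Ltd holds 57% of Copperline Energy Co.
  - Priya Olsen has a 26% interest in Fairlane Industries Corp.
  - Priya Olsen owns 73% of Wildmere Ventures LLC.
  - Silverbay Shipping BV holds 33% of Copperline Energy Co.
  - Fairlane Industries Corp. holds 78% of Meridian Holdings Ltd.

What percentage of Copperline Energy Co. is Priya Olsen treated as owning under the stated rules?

Chain via Wildmere Ventures LLC → Silverbay Shipping BV (R1): 73% × 89% × 33% = 21.4401% of Copperline Energy Co.
Chain via Fairlane Industries Corp. → Meridian Holdings Ltd (R1): 26% × 78% × 57% = 11.5596% of Copperline Energy Co.
Aggregating (R2): 21.4401% + 11.5596% = 32.9997%.

32.9997%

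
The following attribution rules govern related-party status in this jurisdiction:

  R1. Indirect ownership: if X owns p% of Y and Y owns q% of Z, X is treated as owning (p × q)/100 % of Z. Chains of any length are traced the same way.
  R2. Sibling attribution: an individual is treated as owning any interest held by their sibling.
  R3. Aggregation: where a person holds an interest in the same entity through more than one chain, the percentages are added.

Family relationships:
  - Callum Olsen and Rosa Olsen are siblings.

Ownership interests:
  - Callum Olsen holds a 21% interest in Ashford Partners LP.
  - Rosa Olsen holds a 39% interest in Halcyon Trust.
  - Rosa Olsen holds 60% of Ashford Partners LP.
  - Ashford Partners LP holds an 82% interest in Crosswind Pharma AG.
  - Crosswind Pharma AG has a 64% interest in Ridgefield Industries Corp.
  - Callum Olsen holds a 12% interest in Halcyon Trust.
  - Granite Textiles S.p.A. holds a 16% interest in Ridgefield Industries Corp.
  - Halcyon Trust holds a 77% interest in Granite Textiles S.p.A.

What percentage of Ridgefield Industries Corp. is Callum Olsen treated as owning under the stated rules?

48.792%

By sibling attribution (R2), Callum Olsen is treated as also owning Rosa Olsen's interest in Halcyon Trust, giving 12% + 39% = 51%.
By sibling attribution (R2), Callum Olsen is treated as also owning Rosa Olsen's interest in Ashford Partners LP, giving 21% + 60% = 81%.
Chain via Halcyon Trust → Granite Textiles S.p.A. (R1): 51% × 77% × 16% = 6.2832% of Ridgefield Industries Corp.
Chain via Ashford Partners LP → Crosswind Pharma AG (R1): 81% × 82% × 64% = 42.5088% of Ridgefield Industries Corp.
Aggregating (R3): 6.2832% + 42.5088% = 48.792%.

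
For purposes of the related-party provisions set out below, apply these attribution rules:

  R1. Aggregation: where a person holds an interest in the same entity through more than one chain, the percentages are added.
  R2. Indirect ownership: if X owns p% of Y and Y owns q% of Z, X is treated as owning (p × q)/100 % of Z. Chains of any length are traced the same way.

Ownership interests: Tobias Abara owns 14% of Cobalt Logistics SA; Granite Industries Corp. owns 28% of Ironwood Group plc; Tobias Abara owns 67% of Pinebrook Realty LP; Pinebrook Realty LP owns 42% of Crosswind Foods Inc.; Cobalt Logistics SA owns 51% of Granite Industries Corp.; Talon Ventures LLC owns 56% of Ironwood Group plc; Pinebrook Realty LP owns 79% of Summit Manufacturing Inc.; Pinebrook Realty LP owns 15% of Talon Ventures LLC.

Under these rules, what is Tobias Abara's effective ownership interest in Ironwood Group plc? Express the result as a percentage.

Chain via Pinebrook Realty LP → Talon Ventures LLC (R2): 67% × 15% × 56% = 5.628% of Ironwood Group plc.
Chain via Cobalt Logistics SA → Granite Industries Corp. (R2): 14% × 51% × 28% = 1.9992% of Ironwood Group plc.
Aggregating (R1): 5.628% + 1.9992% = 7.6272%.

7.6272%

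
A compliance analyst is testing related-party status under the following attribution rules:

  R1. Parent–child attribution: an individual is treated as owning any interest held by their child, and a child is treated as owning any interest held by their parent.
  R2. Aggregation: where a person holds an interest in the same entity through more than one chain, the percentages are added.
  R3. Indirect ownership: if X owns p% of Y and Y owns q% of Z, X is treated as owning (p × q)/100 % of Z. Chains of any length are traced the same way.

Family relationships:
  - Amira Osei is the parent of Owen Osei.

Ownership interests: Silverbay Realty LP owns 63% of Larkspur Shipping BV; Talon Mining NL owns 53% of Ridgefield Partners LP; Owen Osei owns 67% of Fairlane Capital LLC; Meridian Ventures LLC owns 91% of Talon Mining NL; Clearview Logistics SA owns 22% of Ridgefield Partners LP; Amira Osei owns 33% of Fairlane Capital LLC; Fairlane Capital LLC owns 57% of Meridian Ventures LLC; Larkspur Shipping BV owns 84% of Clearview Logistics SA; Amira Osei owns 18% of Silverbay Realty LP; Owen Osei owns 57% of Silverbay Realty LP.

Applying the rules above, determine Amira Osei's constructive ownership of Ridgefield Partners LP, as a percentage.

36.2229%

By parent–child attribution (R1), Amira Osei is treated as also owning Owen Osei's interest in Silverbay Realty LP, giving 18% + 57% = 75%.
By parent–child attribution (R1), Amira Osei is treated as also owning Owen Osei's interest in Fairlane Capital LLC, giving 33% + 67% = 100%.
Chain via Silverbay Realty LP → Larkspur Shipping BV → Clearview Logistics SA (R3): 75% × 63% × 84% × 22% = 8.7318% of Ridgefield Partners LP.
Chain via Fairlane Capital LLC → Meridian Ventures LLC → Talon Mining NL (R3): 100% × 57% × 91% × 53% = 27.4911% of Ridgefield Partners LP.
Aggregating (R2): 8.7318% + 27.4911% = 36.2229%.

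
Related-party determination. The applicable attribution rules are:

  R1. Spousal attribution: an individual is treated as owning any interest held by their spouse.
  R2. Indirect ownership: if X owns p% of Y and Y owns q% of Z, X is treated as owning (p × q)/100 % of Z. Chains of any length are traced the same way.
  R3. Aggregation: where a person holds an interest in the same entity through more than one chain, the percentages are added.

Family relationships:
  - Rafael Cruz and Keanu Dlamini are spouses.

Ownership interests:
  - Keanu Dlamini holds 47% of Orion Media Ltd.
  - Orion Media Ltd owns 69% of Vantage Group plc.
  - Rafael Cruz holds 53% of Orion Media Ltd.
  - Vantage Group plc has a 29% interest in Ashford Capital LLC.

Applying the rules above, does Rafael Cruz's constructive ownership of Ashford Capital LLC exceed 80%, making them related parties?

No

By spousal attribution (R1), Rafael Cruz is treated as also owning Keanu Dlamini's interest in Orion Media Ltd, giving 53% + 47% = 100%.
Chain via Orion Media Ltd → Vantage Group plc (R2): 100% × 69% × 29% = 20.01% of Ashford Capital LLC.
20.01% does not exceed the 80% threshold, so Rafael is not a related party to Ashford Capital LLC.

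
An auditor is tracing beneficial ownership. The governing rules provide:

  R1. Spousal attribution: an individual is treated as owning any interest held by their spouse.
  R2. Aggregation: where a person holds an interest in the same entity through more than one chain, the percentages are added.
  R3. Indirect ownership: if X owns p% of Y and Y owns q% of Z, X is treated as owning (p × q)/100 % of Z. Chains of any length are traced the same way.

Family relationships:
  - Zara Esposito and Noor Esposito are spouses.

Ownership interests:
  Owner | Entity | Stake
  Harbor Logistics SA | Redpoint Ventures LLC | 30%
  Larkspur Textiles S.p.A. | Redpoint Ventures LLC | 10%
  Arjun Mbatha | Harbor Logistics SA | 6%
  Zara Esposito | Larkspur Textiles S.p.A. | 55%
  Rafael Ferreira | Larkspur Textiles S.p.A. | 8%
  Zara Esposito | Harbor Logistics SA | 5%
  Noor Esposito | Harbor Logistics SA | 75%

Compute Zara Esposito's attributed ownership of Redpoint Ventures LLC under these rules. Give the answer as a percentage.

29.5%

By spousal attribution (R1), Zara Esposito is treated as also owning Noor Esposito's interest in Harbor Logistics SA, giving 5% + 75% = 80%.
Chain via Harbor Logistics SA (R3): 80% × 30% = 24% of Redpoint Ventures LLC.
Chain via Larkspur Textiles S.p.A. (R3): 55% × 10% = 5.5% of Redpoint Ventures LLC.
Aggregating (R2): 24% + 5.5% = 29.5%.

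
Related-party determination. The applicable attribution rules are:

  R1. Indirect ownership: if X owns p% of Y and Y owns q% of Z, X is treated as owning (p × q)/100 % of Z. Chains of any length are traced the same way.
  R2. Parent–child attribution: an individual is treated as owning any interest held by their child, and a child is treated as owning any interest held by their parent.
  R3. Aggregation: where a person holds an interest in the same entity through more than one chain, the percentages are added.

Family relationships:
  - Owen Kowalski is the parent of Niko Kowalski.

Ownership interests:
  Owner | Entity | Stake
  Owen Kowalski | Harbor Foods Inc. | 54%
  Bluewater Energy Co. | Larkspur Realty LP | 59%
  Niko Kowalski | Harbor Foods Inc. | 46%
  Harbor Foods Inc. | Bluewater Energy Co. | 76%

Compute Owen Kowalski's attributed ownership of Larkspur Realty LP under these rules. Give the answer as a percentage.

44.84%

By parent–child attribution (R2), Owen Kowalski is treated as also owning Niko Kowalski's interest in Harbor Foods Inc, giving 54% + 46% = 100%.
Chain via Harbor Foods Inc. → Bluewater Energy Co. (R1): 100% × 76% × 59% = 44.84% of Larkspur Realty LP.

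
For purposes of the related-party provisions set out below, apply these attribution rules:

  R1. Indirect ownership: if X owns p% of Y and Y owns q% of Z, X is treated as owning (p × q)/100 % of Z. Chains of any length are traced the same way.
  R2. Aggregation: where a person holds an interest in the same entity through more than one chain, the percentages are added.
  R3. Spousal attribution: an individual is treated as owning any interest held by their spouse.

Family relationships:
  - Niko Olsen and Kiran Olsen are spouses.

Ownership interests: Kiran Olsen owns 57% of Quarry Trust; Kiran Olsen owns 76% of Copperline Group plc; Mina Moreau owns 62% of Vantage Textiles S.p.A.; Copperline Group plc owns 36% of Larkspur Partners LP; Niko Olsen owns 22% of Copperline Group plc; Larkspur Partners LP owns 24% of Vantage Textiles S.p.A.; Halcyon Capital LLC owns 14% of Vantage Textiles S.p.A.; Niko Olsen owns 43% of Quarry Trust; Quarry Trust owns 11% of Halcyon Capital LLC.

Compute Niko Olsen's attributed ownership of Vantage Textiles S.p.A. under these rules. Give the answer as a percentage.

10.0072%

By spousal attribution (R3), Niko Olsen is treated as also owning Kiran Olsen's interest in Copperline Group plc, giving 22% + 76% = 98%.
By spousal attribution (R3), Niko Olsen is treated as also owning Kiran Olsen's interest in Quarry Trust, giving 43% + 57% = 100%.
Chain via Copperline Group plc → Larkspur Partners LP (R1): 98% × 36% × 24% = 8.4672% of Vantage Textiles S.p.A.
Chain via Quarry Trust → Halcyon Capital LLC (R1): 100% × 11% × 14% = 1.54% of Vantage Textiles S.p.A.
Aggregating (R2): 8.4672% + 1.54% = 10.0072%.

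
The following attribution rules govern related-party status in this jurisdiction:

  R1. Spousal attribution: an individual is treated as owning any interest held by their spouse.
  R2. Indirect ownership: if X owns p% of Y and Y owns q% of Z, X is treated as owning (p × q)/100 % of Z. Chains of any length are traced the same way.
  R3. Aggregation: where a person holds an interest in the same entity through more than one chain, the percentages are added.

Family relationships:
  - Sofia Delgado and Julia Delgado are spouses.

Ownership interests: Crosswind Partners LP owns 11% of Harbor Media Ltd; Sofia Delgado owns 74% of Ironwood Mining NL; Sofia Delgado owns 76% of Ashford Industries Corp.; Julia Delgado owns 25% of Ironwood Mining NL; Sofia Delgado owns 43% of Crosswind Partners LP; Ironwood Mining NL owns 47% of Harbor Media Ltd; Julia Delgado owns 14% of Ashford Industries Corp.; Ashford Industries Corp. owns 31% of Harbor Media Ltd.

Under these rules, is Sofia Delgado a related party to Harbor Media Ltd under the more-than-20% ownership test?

Yes

By spousal attribution (R1), Sofia Delgado is treated as also owning Julia Delgado's interest in Ironwood Mining NL, giving 74% + 25% = 99%.
By spousal attribution (R1), Sofia Delgado is treated as also owning Julia Delgado's interest in Ashford Industries Corp, giving 76% + 14% = 90%.
Chain via Ironwood Mining NL (R2): 99% × 47% = 46.53% of Harbor Media Ltd.
Chain via Ashford Industries Corp. (R2): 90% × 31% = 27.9% of Harbor Media Ltd.
Chain via Crosswind Partners LP (R2): 43% × 11% = 4.73% of Harbor Media Ltd.
Aggregating (R3): 46.53% + 27.9% + 4.73% = 79.16%.
79.16% exceeds the 20% threshold, so Sofia is a related party to Harbor Media Ltd.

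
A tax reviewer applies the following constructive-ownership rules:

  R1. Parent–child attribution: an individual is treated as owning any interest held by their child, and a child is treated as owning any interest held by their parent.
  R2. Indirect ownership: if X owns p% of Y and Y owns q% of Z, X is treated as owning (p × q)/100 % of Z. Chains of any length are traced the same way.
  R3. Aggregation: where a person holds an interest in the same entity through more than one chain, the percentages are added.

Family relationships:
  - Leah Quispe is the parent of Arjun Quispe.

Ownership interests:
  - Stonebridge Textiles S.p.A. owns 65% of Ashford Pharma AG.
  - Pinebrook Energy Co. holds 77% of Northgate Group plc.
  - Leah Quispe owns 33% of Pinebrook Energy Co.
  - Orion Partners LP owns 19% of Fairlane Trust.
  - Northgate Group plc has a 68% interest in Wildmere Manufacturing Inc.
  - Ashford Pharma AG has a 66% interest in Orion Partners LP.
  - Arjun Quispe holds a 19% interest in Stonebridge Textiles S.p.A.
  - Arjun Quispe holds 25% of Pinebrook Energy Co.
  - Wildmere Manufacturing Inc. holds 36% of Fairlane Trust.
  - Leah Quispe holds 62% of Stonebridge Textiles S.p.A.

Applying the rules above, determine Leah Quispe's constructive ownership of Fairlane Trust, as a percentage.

By parent–child attribution (R1), Leah Quispe is treated as also owning Arjun Quispe's interest in Stonebridge Textiles S.p.A, giving 62% + 19% = 81%.
By parent–child attribution (R1), Leah Quispe is treated as also owning Arjun Quispe's interest in Pinebrook Energy Co, giving 33% + 25% = 58%.
Chain via Stonebridge Textiles S.p.A. → Ashford Pharma AG → Orion Partners LP (R2): 81% × 65% × 66% × 19% = 6.60231% of Fairlane Trust.
Chain via Pinebrook Energy Co. → Northgate Group plc → Wildmere Manufacturing Inc. (R2): 58% × 77% × 68% × 36% = 10.932768% of Fairlane Trust.
Aggregating (R3): 6.60231% + 10.932768% = 17.535078%.

17.535078%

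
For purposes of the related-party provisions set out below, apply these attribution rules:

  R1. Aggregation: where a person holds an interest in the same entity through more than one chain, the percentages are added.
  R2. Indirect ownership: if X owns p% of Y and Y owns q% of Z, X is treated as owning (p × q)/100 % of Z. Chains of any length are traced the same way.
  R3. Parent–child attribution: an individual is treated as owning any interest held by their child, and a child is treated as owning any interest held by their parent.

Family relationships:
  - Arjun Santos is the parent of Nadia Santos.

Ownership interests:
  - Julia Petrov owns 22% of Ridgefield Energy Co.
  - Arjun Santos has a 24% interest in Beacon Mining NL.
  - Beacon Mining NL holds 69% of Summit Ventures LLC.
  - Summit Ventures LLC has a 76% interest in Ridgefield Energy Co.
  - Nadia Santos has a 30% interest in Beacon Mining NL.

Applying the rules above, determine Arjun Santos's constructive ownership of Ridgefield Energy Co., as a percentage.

By parent–child attribution (R3), Arjun Santos is treated as also owning Nadia Santos's interest in Beacon Mining NL, giving 24% + 30% = 54%.
Chain via Beacon Mining NL → Summit Ventures LLC (R2): 54% × 69% × 76% = 28.3176% of Ridgefield Energy Co.

28.3176%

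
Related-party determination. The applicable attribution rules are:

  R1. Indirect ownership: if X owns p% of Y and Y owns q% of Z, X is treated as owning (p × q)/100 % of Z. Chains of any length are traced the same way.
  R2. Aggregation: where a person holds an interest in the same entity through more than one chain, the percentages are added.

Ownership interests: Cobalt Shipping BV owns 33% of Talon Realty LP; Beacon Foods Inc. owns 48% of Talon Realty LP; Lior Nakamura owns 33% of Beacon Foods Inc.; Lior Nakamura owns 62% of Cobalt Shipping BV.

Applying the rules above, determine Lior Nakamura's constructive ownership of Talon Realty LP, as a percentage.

Chain via Cobalt Shipping BV (R1): 62% × 33% = 20.46% of Talon Realty LP.
Chain via Beacon Foods Inc. (R1): 33% × 48% = 15.84% of Talon Realty LP.
Aggregating (R2): 20.46% + 15.84% = 36.3%.

36.3%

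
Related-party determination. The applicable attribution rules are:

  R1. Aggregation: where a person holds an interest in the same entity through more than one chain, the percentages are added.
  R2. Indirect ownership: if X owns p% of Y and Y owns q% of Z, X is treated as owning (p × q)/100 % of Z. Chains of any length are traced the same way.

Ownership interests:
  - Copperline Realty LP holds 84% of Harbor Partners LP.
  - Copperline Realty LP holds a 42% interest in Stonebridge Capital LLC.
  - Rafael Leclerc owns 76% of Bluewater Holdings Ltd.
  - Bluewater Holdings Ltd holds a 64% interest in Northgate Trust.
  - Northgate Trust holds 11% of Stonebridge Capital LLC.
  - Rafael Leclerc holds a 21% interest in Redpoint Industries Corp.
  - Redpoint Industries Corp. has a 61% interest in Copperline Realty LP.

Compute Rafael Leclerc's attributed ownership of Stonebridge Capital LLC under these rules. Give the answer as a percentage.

10.7306%

Chain via Bluewater Holdings Ltd → Northgate Trust (R2): 76% × 64% × 11% = 5.3504% of Stonebridge Capital LLC.
Chain via Redpoint Industries Corp. → Copperline Realty LP (R2): 21% × 61% × 42% = 5.3802% of Stonebridge Capital LLC.
Aggregating (R1): 5.3504% + 5.3802% = 10.7306%.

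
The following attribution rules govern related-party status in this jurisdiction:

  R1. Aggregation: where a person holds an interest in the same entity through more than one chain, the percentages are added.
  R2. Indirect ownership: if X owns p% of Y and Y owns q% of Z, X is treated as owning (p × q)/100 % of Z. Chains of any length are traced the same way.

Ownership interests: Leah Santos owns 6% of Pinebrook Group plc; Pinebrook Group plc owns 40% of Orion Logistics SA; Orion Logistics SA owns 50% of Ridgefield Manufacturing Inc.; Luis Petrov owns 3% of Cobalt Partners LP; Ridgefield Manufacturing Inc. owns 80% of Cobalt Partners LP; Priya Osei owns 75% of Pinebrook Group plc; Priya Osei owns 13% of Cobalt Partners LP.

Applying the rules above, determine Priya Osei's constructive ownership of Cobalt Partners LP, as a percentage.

Chain via Pinebrook Group plc → Orion Logistics SA → Ridgefield Manufacturing Inc. (R2): 75% × 40% × 50% × 80% = 12% of Cobalt Partners LP.
Direct interest in Cobalt Partners LP: 13%.
Aggregating (R1): 12% + 13% = 25%.

25%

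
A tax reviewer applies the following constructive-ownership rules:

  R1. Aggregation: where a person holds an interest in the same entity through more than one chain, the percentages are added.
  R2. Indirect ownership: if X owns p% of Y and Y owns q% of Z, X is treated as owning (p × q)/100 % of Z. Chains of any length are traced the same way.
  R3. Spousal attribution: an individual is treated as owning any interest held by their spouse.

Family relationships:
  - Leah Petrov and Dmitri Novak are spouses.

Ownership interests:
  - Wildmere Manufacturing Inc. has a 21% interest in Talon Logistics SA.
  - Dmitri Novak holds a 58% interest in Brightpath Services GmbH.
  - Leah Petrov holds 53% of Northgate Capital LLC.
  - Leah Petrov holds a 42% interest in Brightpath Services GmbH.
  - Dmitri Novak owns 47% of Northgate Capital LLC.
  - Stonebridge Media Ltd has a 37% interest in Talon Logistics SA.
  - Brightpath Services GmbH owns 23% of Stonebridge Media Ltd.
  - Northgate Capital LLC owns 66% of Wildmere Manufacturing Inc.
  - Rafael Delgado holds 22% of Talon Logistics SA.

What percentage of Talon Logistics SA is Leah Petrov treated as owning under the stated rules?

22.37%

By spousal attribution (R3), Leah Petrov is treated as also owning Dmitri Novak's interest in Brightpath Services GmbH, giving 42% + 58% = 100%.
By spousal attribution (R3), Leah Petrov is treated as also owning Dmitri Novak's interest in Northgate Capital LLC, giving 53% + 47% = 100%.
Chain via Brightpath Services GmbH → Stonebridge Media Ltd (R2): 100% × 23% × 37% = 8.51% of Talon Logistics SA.
Chain via Northgate Capital LLC → Wildmere Manufacturing Inc. (R2): 100% × 66% × 21% = 13.86% of Talon Logistics SA.
Aggregating (R1): 8.51% + 13.86% = 22.37%.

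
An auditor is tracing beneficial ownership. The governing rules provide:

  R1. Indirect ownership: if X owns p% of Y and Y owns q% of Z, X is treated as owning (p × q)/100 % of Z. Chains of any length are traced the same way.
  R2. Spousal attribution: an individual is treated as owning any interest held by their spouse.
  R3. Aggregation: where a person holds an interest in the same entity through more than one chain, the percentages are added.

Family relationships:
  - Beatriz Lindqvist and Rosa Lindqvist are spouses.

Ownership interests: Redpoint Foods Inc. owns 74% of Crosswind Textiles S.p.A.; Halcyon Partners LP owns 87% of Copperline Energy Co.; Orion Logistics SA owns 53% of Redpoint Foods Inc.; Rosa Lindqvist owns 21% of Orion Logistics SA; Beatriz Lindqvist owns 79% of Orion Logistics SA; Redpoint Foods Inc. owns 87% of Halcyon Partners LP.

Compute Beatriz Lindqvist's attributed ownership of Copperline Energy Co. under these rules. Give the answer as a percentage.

40.1157%

By spousal attribution (R2), Beatriz Lindqvist is treated as also owning Rosa Lindqvist's interest in Orion Logistics SA, giving 79% + 21% = 100%.
Chain via Orion Logistics SA → Redpoint Foods Inc. → Halcyon Partners LP (R1): 100% × 53% × 87% × 87% = 40.1157% of Copperline Energy Co.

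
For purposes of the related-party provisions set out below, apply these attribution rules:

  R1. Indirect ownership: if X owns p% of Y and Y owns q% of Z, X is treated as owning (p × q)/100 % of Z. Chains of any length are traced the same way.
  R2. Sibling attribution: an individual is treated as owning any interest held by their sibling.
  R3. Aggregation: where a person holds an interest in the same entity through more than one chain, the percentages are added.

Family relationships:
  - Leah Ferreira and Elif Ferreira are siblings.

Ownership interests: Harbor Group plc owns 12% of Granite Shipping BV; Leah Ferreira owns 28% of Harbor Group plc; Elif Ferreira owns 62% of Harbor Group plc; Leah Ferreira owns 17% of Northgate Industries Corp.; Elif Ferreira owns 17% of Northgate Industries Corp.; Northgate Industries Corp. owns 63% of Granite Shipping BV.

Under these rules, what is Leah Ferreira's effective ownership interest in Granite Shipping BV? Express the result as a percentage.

32.22%

By sibling attribution (R2), Leah Ferreira is treated as also owning Elif Ferreira's interest in Northgate Industries Corp, giving 17% + 17% = 34%.
By sibling attribution (R2), Leah Ferreira is treated as also owning Elif Ferreira's interest in Harbor Group plc, giving 28% + 62% = 90%.
Chain via Northgate Industries Corp. (R1): 34% × 63% = 21.42% of Granite Shipping BV.
Chain via Harbor Group plc (R1): 90% × 12% = 10.8% of Granite Shipping BV.
Aggregating (R3): 21.42% + 10.8% = 32.22%.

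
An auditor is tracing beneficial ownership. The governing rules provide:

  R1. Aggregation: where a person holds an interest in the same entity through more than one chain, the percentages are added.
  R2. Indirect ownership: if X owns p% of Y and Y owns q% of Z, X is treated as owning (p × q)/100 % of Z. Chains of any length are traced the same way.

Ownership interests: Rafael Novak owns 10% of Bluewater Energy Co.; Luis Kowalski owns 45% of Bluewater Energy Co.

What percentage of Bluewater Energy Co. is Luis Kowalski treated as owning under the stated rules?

Direct interest in Bluewater Energy Co: 45%.

45%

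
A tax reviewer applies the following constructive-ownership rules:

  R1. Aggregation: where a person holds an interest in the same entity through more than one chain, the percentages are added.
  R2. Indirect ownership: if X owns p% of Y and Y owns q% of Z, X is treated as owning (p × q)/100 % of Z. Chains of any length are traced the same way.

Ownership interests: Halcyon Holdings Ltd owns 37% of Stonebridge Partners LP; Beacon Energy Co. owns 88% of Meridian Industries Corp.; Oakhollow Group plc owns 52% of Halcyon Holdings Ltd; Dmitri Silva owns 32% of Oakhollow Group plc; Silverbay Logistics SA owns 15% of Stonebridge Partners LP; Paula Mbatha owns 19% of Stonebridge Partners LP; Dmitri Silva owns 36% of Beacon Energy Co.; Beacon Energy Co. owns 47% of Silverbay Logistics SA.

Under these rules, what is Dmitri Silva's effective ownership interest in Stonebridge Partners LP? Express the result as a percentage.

8.6948%

Chain via Beacon Energy Co. → Silverbay Logistics SA (R2): 36% × 47% × 15% = 2.538% of Stonebridge Partners LP.
Chain via Oakhollow Group plc → Halcyon Holdings Ltd (R2): 32% × 52% × 37% = 6.1568% of Stonebridge Partners LP.
Aggregating (R1): 2.538% + 6.1568% = 8.6948%.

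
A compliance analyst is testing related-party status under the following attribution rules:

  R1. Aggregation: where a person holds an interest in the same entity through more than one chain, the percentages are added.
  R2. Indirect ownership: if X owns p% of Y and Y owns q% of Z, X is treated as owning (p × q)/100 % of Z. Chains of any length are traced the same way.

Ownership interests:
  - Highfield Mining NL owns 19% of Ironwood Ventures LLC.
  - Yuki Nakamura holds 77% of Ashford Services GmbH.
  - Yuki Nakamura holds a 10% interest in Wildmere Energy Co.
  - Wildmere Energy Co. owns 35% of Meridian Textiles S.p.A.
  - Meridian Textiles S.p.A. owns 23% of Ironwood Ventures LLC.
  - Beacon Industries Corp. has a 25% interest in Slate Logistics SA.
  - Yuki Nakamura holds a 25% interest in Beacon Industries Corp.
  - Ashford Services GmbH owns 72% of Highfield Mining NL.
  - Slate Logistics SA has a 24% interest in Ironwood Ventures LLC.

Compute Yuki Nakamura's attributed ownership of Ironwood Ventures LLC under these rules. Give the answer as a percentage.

Chain via Wildmere Energy Co. → Meridian Textiles S.p.A. (R2): 10% × 35% × 23% = 0.805% of Ironwood Ventures LLC.
Chain via Ashford Services GmbH → Highfield Mining NL (R2): 77% × 72% × 19% = 10.5336% of Ironwood Ventures LLC.
Chain via Beacon Industries Corp. → Slate Logistics SA (R2): 25% × 25% × 24% = 1.5% of Ironwood Ventures LLC.
Aggregating (R1): 0.805% + 10.5336% + 1.5% = 12.8386%.

12.8386%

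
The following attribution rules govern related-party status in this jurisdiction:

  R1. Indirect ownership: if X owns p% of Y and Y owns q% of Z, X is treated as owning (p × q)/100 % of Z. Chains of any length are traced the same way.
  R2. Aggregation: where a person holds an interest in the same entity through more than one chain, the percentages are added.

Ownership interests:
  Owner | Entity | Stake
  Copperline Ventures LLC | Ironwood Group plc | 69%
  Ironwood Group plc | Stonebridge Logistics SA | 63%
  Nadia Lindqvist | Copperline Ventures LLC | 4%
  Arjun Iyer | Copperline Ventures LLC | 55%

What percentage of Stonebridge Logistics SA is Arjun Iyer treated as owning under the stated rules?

23.9085%

Chain via Copperline Ventures LLC → Ironwood Group plc (R1): 55% × 69% × 63% = 23.9085% of Stonebridge Logistics SA.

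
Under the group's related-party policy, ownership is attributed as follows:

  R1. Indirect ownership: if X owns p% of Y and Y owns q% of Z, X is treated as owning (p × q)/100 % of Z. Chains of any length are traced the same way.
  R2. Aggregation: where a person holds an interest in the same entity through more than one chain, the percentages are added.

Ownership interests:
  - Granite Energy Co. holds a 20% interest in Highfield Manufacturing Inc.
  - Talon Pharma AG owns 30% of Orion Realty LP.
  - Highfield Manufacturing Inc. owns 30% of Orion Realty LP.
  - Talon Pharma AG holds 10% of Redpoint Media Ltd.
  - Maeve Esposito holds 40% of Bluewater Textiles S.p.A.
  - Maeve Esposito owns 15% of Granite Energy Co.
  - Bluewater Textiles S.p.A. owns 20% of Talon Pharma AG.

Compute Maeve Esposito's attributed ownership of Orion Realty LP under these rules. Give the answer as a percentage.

3.3%

Chain via Bluewater Textiles S.p.A. → Talon Pharma AG (R1): 40% × 20% × 30% = 2.4% of Orion Realty LP.
Chain via Granite Energy Co. → Highfield Manufacturing Inc. (R1): 15% × 20% × 30% = 0.9% of Orion Realty LP.
Aggregating (R2): 2.4% + 0.9% = 3.3%.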